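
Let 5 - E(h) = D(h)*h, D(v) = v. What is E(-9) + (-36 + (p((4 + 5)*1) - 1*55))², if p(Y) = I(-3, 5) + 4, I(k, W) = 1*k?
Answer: 8024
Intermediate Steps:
I(k, W) = k
p(Y) = 1 (p(Y) = -3 + 4 = 1)
E(h) = 5 - h² (E(h) = 5 - h*h = 5 - h²)
E(-9) + (-36 + (p((4 + 5)*1) - 1*55))² = (5 - 1*(-9)²) + (-36 + (1 - 1*55))² = (5 - 1*81) + (-36 + (1 - 55))² = (5 - 81) + (-36 - 54)² = -76 + (-90)² = -76 + 8100 = 8024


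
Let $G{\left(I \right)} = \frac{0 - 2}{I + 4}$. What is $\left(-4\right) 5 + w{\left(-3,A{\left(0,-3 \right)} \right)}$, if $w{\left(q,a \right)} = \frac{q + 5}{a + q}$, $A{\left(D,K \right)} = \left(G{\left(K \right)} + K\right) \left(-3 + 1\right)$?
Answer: $- \frac{138}{7} \approx -19.714$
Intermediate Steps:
$G{\left(I \right)} = - \frac{2}{4 + I}$
$A{\left(D,K \right)} = - 2 K + \frac{4}{4 + K}$ ($A{\left(D,K \right)} = \left(- \frac{2}{4 + K} + K\right) \left(-3 + 1\right) = \left(K - \frac{2}{4 + K}\right) \left(-2\right) = - 2 K + \frac{4}{4 + K}$)
$w{\left(q,a \right)} = \frac{5 + q}{a + q}$
$\left(-4\right) 5 + w{\left(-3,A{\left(0,-3 \right)} \right)} = \left(-4\right) 5 + \frac{5 - 3}{\frac{2 \left(2 - - 3 \left(4 - 3\right)\right)}{4 - 3} - 3} = -20 + \frac{1}{\frac{2 \left(2 - \left(-3\right) 1\right)}{1} - 3} \cdot 2 = -20 + \frac{1}{2 \cdot 1 \left(2 + 3\right) - 3} \cdot 2 = -20 + \frac{1}{2 \cdot 1 \cdot 5 - 3} \cdot 2 = -20 + \frac{1}{10 - 3} \cdot 2 = -20 + \frac{1}{7} \cdot 2 = -20 + \frac{2}{7} = - \frac{138}{7}$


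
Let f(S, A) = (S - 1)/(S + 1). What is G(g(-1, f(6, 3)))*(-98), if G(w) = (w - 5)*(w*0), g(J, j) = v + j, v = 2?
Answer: 0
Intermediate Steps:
f(S, A) = (-1 + S)/(1 + S)
g(J, j) = 2 + j
G(w) = 0 (G(w) = (-5 + w)*0 = 0)
G(g(-1, f(6, 3)))*(-98) = 0*(-98) = 0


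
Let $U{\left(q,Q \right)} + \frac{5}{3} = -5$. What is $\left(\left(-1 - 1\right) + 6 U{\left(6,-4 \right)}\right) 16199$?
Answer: $-680358$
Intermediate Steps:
$U{\left(q,Q \right)} = - \frac{20}{3}$ ($U{\left(q,Q \right)} = - \frac{5}{3} - 5 = - \frac{20}{3}$)
$\left(\left(-1 - 1\right) + 6 U{\left(6,-4 \right)}\right) 16199 = \left(\left(-1 - 1\right) + 6 \left(- \frac{20}{3}\right)\right) 16199 = \left(\left(-1 - 1\right) - 40\right) 16199 = \left(-2 - 40\right) 16199 = \left(-42\right) 16199 = -680358$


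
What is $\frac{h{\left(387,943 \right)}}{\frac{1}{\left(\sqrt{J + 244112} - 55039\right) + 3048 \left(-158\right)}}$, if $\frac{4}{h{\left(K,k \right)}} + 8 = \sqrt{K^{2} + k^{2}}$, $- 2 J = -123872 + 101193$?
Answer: $- \frac{8585968}{519477} - \frac{1073246 \sqrt{1039018}}{519477} + \frac{2 \sqrt{29490967403}}{173159} + \frac{8 \sqrt{113534}}{173159} \approx -2120.5$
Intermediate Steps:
$J = \frac{22679}{2}$ ($J = - \frac{-123872 + 101193}{2} = \left(- \frac{1}{2}\right) \left(-22679\right) = \frac{22679}{2} \approx 11340.0$)
$h{\left(K,k \right)} = \frac{4}{-8 + \sqrt{K^{2} + k^{2}}}$
$\frac{h{\left(387,943 \right)}}{\frac{1}{\left(\sqrt{J + 244112} - 55039\right) + 3048 \left(-158\right)}} = \frac{4 \frac{1}{-8 + \sqrt{387^{2} + 943^{2}}}}{\frac{1}{\left(\sqrt{\frac{22679}{2} + 244112} - 55039\right) + 3048 \left(-158\right)}} = \frac{4 \frac{1}{-8 + \sqrt{149769 + 889249}}}{\frac{1}{\left(\sqrt{\frac{510903}{2}} - 55039\right) - 481584}} = \frac{4 \frac{1}{-8 + \sqrt{1039018}}}{\frac{1}{\left(\frac{3 \sqrt{113534}}{2} - 55039\right) - 481584}} = \frac{4 \frac{1}{-8 + \sqrt{1039018}}}{\frac{1}{\left(-55039 + \frac{3 \sqrt{113534}}{2}\right) - 481584}} = \frac{4 \frac{1}{-8 + \sqrt{1039018}}}{\frac{1}{-536623 + \frac{3 \sqrt{113534}}{2}}} = \frac{4}{-8 + \sqrt{1039018}} \left(-536623 + \frac{3 \sqrt{113534}}{2}\right) = \frac{4 \left(-536623 + \frac{3 \sqrt{113534}}{2}\right)}{-8 + \sqrt{1039018}}$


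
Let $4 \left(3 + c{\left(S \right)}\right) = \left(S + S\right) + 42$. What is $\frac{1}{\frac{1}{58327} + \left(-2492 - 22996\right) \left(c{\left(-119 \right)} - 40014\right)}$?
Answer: $\frac{58327}{59563661186017} \approx 9.7924 \cdot 10^{-10}$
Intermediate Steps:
$c{\left(S \right)} = \frac{15}{2} + \frac{S}{2}$ ($c{\left(S \right)} = -3 + \frac{\left(S + S\right) + 42}{4} = -3 + \frac{2 S + 42}{4} = -3 + \frac{42 + 2 S}{4} = -3 + \left(\frac{21}{2} + \frac{S}{2}\right) = \frac{15}{2} + \frac{S}{2}$)
$\frac{1}{\frac{1}{58327} + \left(-2492 - 22996\right) \left(c{\left(-119 \right)} - 40014\right)} = \frac{1}{\frac{1}{58327} + \left(-2492 - 22996\right) \left(\left(\frac{15}{2} + \frac{1}{2} \left(-119\right)\right) - 40014\right)} = \frac{1}{\frac{1}{58327} - 25488 \left(\left(\frac{15}{2} - \frac{119}{2}\right) - 40014\right)} = \frac{1}{\frac{1}{58327} - 25488 \left(-52 - 40014\right)} = \frac{1}{\frac{1}{58327} - -1021202208} = \frac{1}{\frac{1}{58327} + 1021202208} = \frac{1}{\frac{59563661186017}{58327}} = \frac{58327}{59563661186017}$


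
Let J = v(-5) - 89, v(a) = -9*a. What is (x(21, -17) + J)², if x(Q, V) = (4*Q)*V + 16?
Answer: 2119936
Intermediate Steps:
x(Q, V) = 16 + 4*Q*V (x(Q, V) = 4*Q*V + 16 = 16 + 4*Q*V)
J = -44 (J = -9*(-5) - 89 = 45 - 89 = -44)
(x(21, -17) + J)² = ((16 + 4*21*(-17)) - 44)² = ((16 - 1428) - 44)² = (-1412 - 44)² = (-1456)² = 2119936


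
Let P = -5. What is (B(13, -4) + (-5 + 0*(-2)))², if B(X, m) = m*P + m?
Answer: 121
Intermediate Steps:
B(X, m) = -4*m (B(X, m) = m*(-5) + m = -5*m + m = -4*m)
(B(13, -4) + (-5 + 0*(-2)))² = (-4*(-4) + (-5 + 0*(-2)))² = (16 + (-5 + 0))² = (16 - 5)² = 11² = 121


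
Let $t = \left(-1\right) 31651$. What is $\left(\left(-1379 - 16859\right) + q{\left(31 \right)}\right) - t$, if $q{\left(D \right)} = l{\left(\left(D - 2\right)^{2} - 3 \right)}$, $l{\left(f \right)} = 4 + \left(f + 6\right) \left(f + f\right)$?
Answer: $1427961$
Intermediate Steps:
$t = -31651$
$l{\left(f \right)} = 4 + 2 f \left(6 + f\right)$ ($l{\left(f \right)} = 4 + \left(6 + f\right) 2 f = 4 + 2 f \left(6 + f\right)$)
$q{\left(D \right)} = -32 + 2 \left(-3 + \left(-2 + D\right)^{2}\right)^{2} + 12 \left(-2 + D\right)^{2}$ ($q{\left(D \right)} = 4 + 2 \left(\left(D - 2\right)^{2} - 3\right)^{2} + 12 \left(\left(D - 2\right)^{2} - 3\right) = 4 + 2 \left(\left(-2 + D\right)^{2} - 3\right)^{2} + 12 \left(\left(-2 + D\right)^{2} - 3\right) = 4 + 2 \left(-3 + \left(-2 + D\right)^{2}\right)^{2} + 12 \left(-3 + \left(-2 + D\right)^{2}\right) = 4 + 2 \left(-3 + \left(-2 + D\right)^{2}\right)^{2} + \left(-36 + 12 \left(-2 + D\right)^{2}\right) = -32 + 2 \left(-3 + \left(-2 + D\right)^{2}\right)^{2} + 12 \left(-2 + D\right)^{2}$)
$\left(\left(-1379 - 16859\right) + q{\left(31 \right)}\right) - t = \left(\left(-1379 - 16859\right) + \left(-32 + 2 \left(-3 + \left(-2 + 31\right)^{2}\right)^{2} + 12 \left(-2 + 31\right)^{2}\right)\right) - -31651 = \left(-18238 + \left(-32 + 2 \left(-3 + 29^{2}\right)^{2} + 12 \cdot 29^{2}\right)\right) + 31651 = \left(-18238 + \left(-32 + 2 \left(-3 + 841\right)^{2} + 12 \cdot 841\right)\right) + 31651 = \left(-18238 + \left(-32 + 2 \cdot 838^{2} + 10092\right)\right) + 31651 = \left(-18238 + \left(-32 + 2 \cdot 702244 + 10092\right)\right) + 31651 = \left(-18238 + \left(-32 + 1404488 + 10092\right)\right) + 31651 = \left(-18238 + 1414548\right) + 31651 = 1396310 + 31651 = 1427961$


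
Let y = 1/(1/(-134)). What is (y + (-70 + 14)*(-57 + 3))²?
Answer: 8352100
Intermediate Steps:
y = -134 (y = 1/(-1/134) = -134)
(y + (-70 + 14)*(-57 + 3))² = (-134 + (-70 + 14)*(-57 + 3))² = (-134 - 56*(-54))² = (-134 + 3024)² = 2890² = 8352100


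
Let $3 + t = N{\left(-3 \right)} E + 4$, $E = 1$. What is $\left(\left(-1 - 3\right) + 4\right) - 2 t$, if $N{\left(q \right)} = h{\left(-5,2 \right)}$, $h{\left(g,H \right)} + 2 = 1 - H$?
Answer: $4$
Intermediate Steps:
$h{\left(g,H \right)} = -1 - H$ ($h{\left(g,H \right)} = -2 - \left(-1 + H\right) = -1 - H$)
$N{\left(q \right)} = -3$ ($N{\left(q \right)} = -1 - 2 = -3$)
$t = -2$ ($t = -3 + \left(\left(-3\right) 1 + 4\right) = -3 + \left(-3 + 4\right) = -3 + 1 = -2$)
$\left(\left(-1 - 3\right) + 4\right) - 2 t = \left(\left(-1 - 3\right) + 4\right) - -4 = \left(-4 + 4\right) + 4 = 0 + 4 = 4$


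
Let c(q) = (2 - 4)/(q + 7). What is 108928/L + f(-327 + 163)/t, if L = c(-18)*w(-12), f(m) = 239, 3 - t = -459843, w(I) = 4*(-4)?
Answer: -17218473385/459846 ≈ -37444.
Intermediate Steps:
w(I) = -16
t = 459846 (t = 3 - 1*(-459843) = 3 + 459843 = 459846)
c(q) = -2/(7 + q)
L = -32/11 (L = -2/(7 - 18)*(-16) = -2/(-11)*(-16) = -2*(-1/11)*(-16) = (2/11)*(-16) = -32/11 ≈ -2.9091)
108928/L + f(-327 + 163)/t = 108928/(-32/11) + 239/459846 = 108928*(-11/32) + 239*(1/459846) = -37444 + 239/459846 = -17218473385/459846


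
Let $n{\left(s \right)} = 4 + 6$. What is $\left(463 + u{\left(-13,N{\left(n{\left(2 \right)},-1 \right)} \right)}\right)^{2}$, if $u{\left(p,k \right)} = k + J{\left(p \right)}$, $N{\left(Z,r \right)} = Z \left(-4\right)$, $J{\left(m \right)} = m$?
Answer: $168100$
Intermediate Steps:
$n{\left(s \right)} = 10$
$N{\left(Z,r \right)} = - 4 Z$
$u{\left(p,k \right)} = k + p$
$\left(463 + u{\left(-13,N{\left(n{\left(2 \right)},-1 \right)} \right)}\right)^{2} = \left(463 - 53\right)^{2} = 410^{2} = 168100$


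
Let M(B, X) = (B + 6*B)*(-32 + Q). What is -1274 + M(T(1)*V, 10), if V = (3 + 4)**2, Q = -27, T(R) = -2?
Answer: 39200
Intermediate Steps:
V = 49 (V = 7**2 = 49)
M(B, X) = -413*B (M(B, X) = (B + 6*B)*(-32 - 27) = (7*B)*(-59) = -413*B)
-1274 + M(T(1)*V, 10) = -1274 - (-826)*49 = -1274 - 413*(-98) = -1274 + 40474 = 39200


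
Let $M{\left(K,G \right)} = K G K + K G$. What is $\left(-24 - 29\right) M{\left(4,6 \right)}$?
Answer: $-6360$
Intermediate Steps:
$M{\left(K,G \right)} = G K + G K^{2}$ ($M{\left(K,G \right)} = G K K + G K = G K^{2} + G K = G K + G K^{2}$)
$\left(-24 - 29\right) M{\left(4,6 \right)} = \left(-24 - 29\right) 6 \cdot 4 \left(1 + 4\right) = - 53 \cdot 6 \cdot 4 \cdot 5 = \left(-53\right) 120 = -6360$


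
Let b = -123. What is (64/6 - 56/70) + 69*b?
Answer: -127157/15 ≈ -8477.1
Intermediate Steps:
(64/6 - 56/70) + 69*b = (64/6 - 56/70) + 69*(-123) = (64*(⅙) - 56*1/70) - 8487 = (32/3 - ⅘) - 8487 = 148/15 - 8487 = -127157/15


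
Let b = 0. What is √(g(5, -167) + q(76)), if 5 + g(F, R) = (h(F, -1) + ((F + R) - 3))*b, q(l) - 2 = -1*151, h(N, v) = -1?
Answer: I*√154 ≈ 12.41*I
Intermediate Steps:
q(l) = -149 (q(l) = 2 - 1*151 = 2 - 151 = -149)
g(F, R) = -5 (g(F, R) = -5 + (-1 + ((F + R) - 3))*0 = -5 + (-1 + (-3 + F + R))*0 = -5 + (-4 + F + R)*0 = -5 + 0 = -5)
√(g(5, -167) + q(76)) = √(-5 - 149) = √(-154) = I*√154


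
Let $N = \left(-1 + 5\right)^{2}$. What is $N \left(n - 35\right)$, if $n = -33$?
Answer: $-1088$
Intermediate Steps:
$N = 16$ ($N = 4^{2} = 16$)
$N \left(n - 35\right) = 16 \left(-33 - 35\right) = 16 \left(-68\right) = -1088$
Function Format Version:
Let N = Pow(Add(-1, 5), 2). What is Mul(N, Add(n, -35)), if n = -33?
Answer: -1088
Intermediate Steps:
N = 16 (N = Pow(4, 2) = 16)
Mul(N, Add(n, -35)) = Mul(16, Add(-33, -35)) = Mul(16, -68) = -1088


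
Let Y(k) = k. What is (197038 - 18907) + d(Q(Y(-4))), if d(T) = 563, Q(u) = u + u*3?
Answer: 178694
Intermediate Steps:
Q(u) = 4*u (Q(u) = u + 3*u = 4*u)
(197038 - 18907) + d(Q(Y(-4))) = (197038 - 18907) + 563 = 178131 + 563 = 178694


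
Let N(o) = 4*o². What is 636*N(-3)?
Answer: 22896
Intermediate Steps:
636*N(-3) = 636*(4*(-3)²) = 636*(4*9) = 636*36 = 22896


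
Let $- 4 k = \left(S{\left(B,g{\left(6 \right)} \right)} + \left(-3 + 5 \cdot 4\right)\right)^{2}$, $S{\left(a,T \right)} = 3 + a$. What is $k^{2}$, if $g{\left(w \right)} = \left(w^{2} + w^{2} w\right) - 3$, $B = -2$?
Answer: $6561$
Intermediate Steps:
$g{\left(w \right)} = -3 + w^{2} + w^{3}$ ($g{\left(w \right)} = \left(w^{2} + w^{3}\right) - 3 = -3 + w^{2} + w^{3}$)
$k = -81$ ($k = - \frac{\left(\left(3 - 2\right) + \left(-3 + 5 \cdot 4\right)\right)^{2}}{4} = - \frac{\left(1 + \left(-3 + 20\right)\right)^{2}}{4} = - \frac{\left(1 + 17\right)^{2}}{4} = - \frac{18^{2}}{4} = \left(- \frac{1}{4}\right) 324 = -81$)
$k^{2} = \left(-81\right)^{2} = 6561$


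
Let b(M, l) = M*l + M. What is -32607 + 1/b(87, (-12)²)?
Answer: -411337304/12615 ≈ -32607.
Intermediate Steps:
b(M, l) = M + M*l
-32607 + 1/b(87, (-12)²) = -32607 + 1/(87*(1 + (-12)²)) = -32607 + 1/(87*(1 + 144)) = -32607 + 1/(87*145) = -32607 + 1/12615 = -411337304/12615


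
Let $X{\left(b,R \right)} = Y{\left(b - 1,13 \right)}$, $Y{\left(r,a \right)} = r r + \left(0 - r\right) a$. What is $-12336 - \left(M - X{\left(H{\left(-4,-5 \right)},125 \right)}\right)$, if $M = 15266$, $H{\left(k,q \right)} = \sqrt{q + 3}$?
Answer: $-27590 - 15 i \sqrt{2} \approx -27590.0 - 21.213 i$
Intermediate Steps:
$Y{\left(r,a \right)} = r^{2} - a r$ ($Y{\left(r,a \right)} = r^{2} + - r a = r^{2} - a r$)
$H{\left(k,q \right)} = \sqrt{3 + q}$
$X{\left(b,R \right)} = \left(-1 + b\right) \left(-14 + b\right)$ ($X{\left(b,R \right)} = \left(b - 1\right) \left(\left(b - 1\right) - 13\right) = \left(-1 + b\right) \left(\left(-1 + b\right) - 13\right) = \left(-1 + b\right) \left(-14 + b\right)$)
$-12336 - \left(M - X{\left(H{\left(-4,-5 \right)},125 \right)}\right) = -12336 + \left(\left(-1 + \sqrt{3 - 5}\right) \left(-14 + \sqrt{3 - 5}\right) - 15266\right) = -12336 - \left(15266 - \left(-1 + \sqrt{-2}\right) \left(-14 + \sqrt{-2}\right)\right) = -12336 - \left(15266 - \left(-1 + i \sqrt{2}\right) \left(-14 + i \sqrt{2}\right)\right) = -27602 + \left(-1 + i \sqrt{2}\right) \left(-14 + i \sqrt{2}\right)$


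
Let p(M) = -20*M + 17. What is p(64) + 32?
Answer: -1231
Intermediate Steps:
p(M) = 17 - 20*M
p(64) + 32 = (17 - 20*64) + 32 = (17 - 1280) + 32 = -1263 + 32 = -1231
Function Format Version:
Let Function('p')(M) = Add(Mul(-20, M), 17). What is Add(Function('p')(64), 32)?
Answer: -1231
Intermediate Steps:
Function('p')(M) = Add(17, Mul(-20, M))
Add(Function('p')(64), 32) = Add(Add(17, Mul(-20, 64)), 32) = Add(Add(17, -1280), 32) = Add(-1263, 32) = -1231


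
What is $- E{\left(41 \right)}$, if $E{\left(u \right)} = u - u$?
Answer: $0$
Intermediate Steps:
$E{\left(u \right)} = 0$
$- E{\left(41 \right)} = \left(-1\right) 0 = 0$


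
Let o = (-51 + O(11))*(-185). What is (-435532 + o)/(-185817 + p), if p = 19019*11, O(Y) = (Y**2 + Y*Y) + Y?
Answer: -236451/11696 ≈ -20.216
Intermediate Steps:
O(Y) = Y + 2*Y**2 (O(Y) = (Y**2 + Y**2) + Y = 2*Y**2 + Y = Y + 2*Y**2)
p = 209209
o = -37370 (o = (-51 + 11*(1 + 2*11))*(-185) = (-51 + 11*(1 + 22))*(-185) = (-51 + 11*23)*(-185) = (-51 + 253)*(-185) = 202*(-185) = -37370)
(-435532 + o)/(-185817 + p) = (-435532 - 37370)/(-185817 + 209209) = -472902/23392 = -472902*1/23392 = -236451/11696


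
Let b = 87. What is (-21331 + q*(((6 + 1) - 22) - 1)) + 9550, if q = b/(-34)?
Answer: -199581/17 ≈ -11740.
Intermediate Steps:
q = -87/34 (q = 87/(-34) = 87*(-1/34) = -87/34 ≈ -2.5588)
(-21331 + q*(((6 + 1) - 22) - 1)) + 9550 = (-21331 - 87*(((6 + 1) - 22) - 1)/34) + 9550 = (-21331 - 87*((7 - 22) - 1)/34) + 9550 = (-21331 - 87*(-15 - 1)/34) + 9550 = (-21331 - 87/34*(-16)) + 9550 = (-21331 + 696/17) + 9550 = -361931/17 + 9550 = -199581/17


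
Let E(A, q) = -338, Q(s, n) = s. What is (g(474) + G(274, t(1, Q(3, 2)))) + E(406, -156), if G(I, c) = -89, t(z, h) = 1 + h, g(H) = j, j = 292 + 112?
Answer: -23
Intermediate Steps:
j = 404
g(H) = 404
(g(474) + G(274, t(1, Q(3, 2)))) + E(406, -156) = (404 - 89) - 338 = 315 - 338 = -23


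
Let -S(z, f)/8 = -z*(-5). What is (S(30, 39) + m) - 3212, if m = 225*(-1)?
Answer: -4637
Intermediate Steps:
S(z, f) = -40*z (S(z, f) = -8*(-z)*(-5) = -40*z)
m = -225
(S(30, 39) + m) - 3212 = (-40*30 - 225) - 3212 = (-1200 - 225) - 3212 = -1425 - 3212 = -4637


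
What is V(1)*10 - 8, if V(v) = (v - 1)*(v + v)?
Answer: -8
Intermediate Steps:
V(v) = 2*v*(-1 + v) (V(v) = (-1 + v)*(2*v) = 2*v*(-1 + v))
V(1)*10 - 8 = (2*1*(-1 + 1))*10 - 8 = (2*1*0)*10 - 8 = 0*10 - 8 = 0 - 8 = -8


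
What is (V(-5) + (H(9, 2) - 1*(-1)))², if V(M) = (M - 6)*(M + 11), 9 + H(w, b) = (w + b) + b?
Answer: 3721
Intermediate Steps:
H(w, b) = -9 + w + 2*b (H(w, b) = -9 + ((w + b) + b) = -9 + ((b + w) + b) = -9 + (w + 2*b) = -9 + w + 2*b)
V(M) = (-6 + M)*(11 + M)
(V(-5) + (H(9, 2) - 1*(-1)))² = ((-66 + (-5)² + 5*(-5)) + ((-9 + 9 + 2*2) - 1*(-1)))² = ((-66 + 25 - 25) + ((-9 + 9 + 4) + 1))² = (-66 + (4 + 1))² = (-66 + 5)² = (-61)² = 3721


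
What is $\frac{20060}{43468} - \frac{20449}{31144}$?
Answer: $- \frac{66032123}{338441848} \approx -0.19511$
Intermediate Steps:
$\frac{20060}{43468} - \frac{20449}{31144} = 20060 \cdot \frac{1}{43468} - \frac{20449}{31144} = \frac{5015}{10867} - \frac{20449}{31144} = - \frac{66032123}{338441848}$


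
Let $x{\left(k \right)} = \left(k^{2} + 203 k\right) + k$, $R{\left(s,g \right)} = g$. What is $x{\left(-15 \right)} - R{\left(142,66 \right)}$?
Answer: $-2901$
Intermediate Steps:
$x{\left(k \right)} = k^{2} + 204 k$
$x{\left(-15 \right)} - R{\left(142,66 \right)} = - 15 \left(204 - 15\right) - 66 = \left(-15\right) 189 - 66 = -2835 - 66 = -2901$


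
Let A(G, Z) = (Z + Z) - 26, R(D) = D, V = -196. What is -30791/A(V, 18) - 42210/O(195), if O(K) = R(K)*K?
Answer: -1041111/338 ≈ -3080.2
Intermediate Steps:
A(G, Z) = -26 + 2*Z (A(G, Z) = 2*Z - 26 = -26 + 2*Z)
O(K) = K**2 (O(K) = K*K = K**2)
-30791/A(V, 18) - 42210/O(195) = -30791/(-26 + 2*18) - 42210/(195**2) = -30791/(-26 + 36) - 42210/38025 = -30791/10 - 42210*1/38025 = -30791*1/10 - 938/845 = -30791/10 - 938/845 = -1041111/338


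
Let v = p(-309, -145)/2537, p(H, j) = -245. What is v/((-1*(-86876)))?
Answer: -245/220404412 ≈ -1.1116e-6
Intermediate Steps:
v = -245/2537 ≈ -0.096571
v/((-1*(-86876))) = -245/(2537*((-1*(-86876)))) = -245/2537/86876 = -245/2537*1/86876 = -245/220404412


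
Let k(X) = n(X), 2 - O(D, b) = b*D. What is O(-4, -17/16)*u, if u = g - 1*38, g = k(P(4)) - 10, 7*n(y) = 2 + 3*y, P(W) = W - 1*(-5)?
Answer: 2763/28 ≈ 98.679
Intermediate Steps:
P(W) = 5 + W (P(W) = W + 5 = 5 + W)
n(y) = 2/7 + 3*y/7 (n(y) = (2 + 3*y)/7 = 2/7 + 3*y/7)
O(D, b) = 2 - D*b (O(D, b) = 2 - b*D = 2 - D*b)
k(X) = 2/7 + 3*X/7
g = -41/7 (g = (2/7 + 3*(5 + 4)/7) - 10 = (2/7 + (3/7)*9) - 10 = (2/7 + 27/7) - 10 = 29/7 - 10 = -41/7 ≈ -5.8571)
u = -307/7 (u = -41/7 - 1*38 = -41/7 - 38 = -307/7 ≈ -43.857)
O(-4, -17/16)*u = (2 - 1*(-4)*(-17/16))*(-307/7) = (2 - 17/4)*(-307/7) = -9/4*(-307/7) = 2763/28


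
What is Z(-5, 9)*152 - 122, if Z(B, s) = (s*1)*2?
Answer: 2614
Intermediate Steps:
Z(B, s) = 2*s (Z(B, s) = s*2 = 2*s)
Z(-5, 9)*152 - 122 = (2*9)*152 - 122 = 18*152 - 122 = 2736 - 122 = 2614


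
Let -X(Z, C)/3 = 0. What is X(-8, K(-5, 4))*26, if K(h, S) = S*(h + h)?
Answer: 0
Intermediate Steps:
K(h, S) = 2*S*h (K(h, S) = S*(2*h) = 2*S*h)
X(Z, C) = 0 (X(Z, C) = -3*0 = 0)
X(-8, K(-5, 4))*26 = 0*26 = 0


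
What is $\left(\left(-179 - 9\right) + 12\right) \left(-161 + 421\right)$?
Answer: $-45760$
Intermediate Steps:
$\left(\left(-179 - 9\right) + 12\right) \left(-161 + 421\right) = \left(\left(-179 - 9\right) + 12\right) 260 = \left(-188 + 12\right) 260 = \left(-176\right) 260 = -45760$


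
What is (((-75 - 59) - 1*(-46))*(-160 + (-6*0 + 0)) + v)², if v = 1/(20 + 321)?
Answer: 23052299240961/116281 ≈ 1.9825e+8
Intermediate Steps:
v = 1/341 ≈ 0.0029326
(((-75 - 59) - 1*(-46))*(-160 + (-6*0 + 0)) + v)² = (((-75 - 59) - 1*(-46))*(-160 + (-6*0 + 0)) + 1/341)² = ((-134 + 46)*(-160 + (0 + 0)) + 1/341)² = (-88*(-160 + 0) + 1/341)² = (-88*(-160) + 1/341)² = (14080 + 1/341)² = (4801281/341)² = 23052299240961/116281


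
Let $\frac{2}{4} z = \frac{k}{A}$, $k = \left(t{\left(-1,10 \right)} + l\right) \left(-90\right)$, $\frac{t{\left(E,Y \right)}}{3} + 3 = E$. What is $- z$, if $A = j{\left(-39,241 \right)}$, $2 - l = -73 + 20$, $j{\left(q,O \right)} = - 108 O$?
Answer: $- \frac{215}{723} \approx -0.29737$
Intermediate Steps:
$t{\left(E,Y \right)} = -9 + 3 E$
$l = 55$ ($l = 2 - \left(-73 + 20\right) = 2 - -53 = 2 + 53 = 55$)
$k = -3870$ ($k = \left(\left(-9 + 3 \left(-1\right)\right) + 55\right) \left(-90\right) = \left(\left(-9 - 3\right) + 55\right) \left(-90\right) = \left(-12 + 55\right) \left(-90\right) = 43 \left(-90\right) = -3870$)
$A = -26028$ ($A = \left(-108\right) 241 = -26028$)
$z = \frac{215}{723}$ ($z = 2 \left(- \frac{3870}{-26028}\right) = 2 \left(\left(-3870\right) \left(- \frac{1}{26028}\right)\right) = 2 \cdot \frac{215}{1446} = \frac{215}{723} \approx 0.29737$)
$- z = \left(-1\right) \frac{215}{723} = - \frac{215}{723}$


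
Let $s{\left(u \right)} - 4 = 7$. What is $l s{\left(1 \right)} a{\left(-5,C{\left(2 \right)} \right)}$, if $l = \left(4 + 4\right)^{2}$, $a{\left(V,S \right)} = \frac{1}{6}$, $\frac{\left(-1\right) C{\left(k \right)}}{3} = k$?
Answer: $\frac{352}{3} \approx 117.33$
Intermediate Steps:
$C{\left(k \right)} = - 3 k$
$a{\left(V,S \right)} = \frac{1}{6}$
$s{\left(u \right)} = 11$ ($s{\left(u \right)} = 4 + 7 = 11$)
$l = 64$ ($l = 8^{2} = 64$)
$l s{\left(1 \right)} a{\left(-5,C{\left(2 \right)} \right)} = 64 \cdot 11 \cdot \frac{1}{6} = 704 \cdot \frac{1}{6} = \frac{352}{3}$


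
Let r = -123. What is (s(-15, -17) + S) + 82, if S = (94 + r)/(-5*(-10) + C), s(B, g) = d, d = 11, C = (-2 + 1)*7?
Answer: 3970/43 ≈ 92.326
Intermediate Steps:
C = -7 (C = -1*7 = -7)
s(B, g) = 11
S = -29/43 (S = (94 - 123)/(-5*(-10) - 7) = -29/(50 - 7) = -29/43 ≈ -0.67442)
(s(-15, -17) + S) + 82 = (11 - 29/43) + 82 = 444/43 + 82 = 3970/43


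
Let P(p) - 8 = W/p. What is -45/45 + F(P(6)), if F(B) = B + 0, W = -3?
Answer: 13/2 ≈ 6.5000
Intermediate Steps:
P(p) = 8 - 3/p
F(B) = B
-45/45 + F(P(6)) = -45/45 + (8 - 3/6) = -45/45 + (8 - 3*⅙) = -5*⅕ + (8 - ½) = -1 + 15/2 = 13/2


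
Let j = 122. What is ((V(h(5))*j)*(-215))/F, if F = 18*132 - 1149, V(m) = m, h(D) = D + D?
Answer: -262300/1227 ≈ -213.77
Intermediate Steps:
h(D) = 2*D
F = 1227 (F = 2376 - 1149 = 1227)
((V(h(5))*j)*(-215))/F = (((2*5)*122)*(-215))/1227 = ((10*122)*(-215))*(1/1227) = (1220*(-215))*(1/1227) = -262300*1/1227 = -262300/1227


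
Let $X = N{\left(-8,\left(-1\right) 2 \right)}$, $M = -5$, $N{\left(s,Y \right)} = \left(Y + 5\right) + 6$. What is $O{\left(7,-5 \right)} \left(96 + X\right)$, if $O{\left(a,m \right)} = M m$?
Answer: $2625$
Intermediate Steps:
$N{\left(s,Y \right)} = 11 + Y$ ($N{\left(s,Y \right)} = \left(5 + Y\right) + 6 = 11 + Y$)
$O{\left(a,m \right)} = - 5 m$
$X = 9$ ($X = 11 - 2 = 9$)
$O{\left(7,-5 \right)} \left(96 + X\right) = \left(-5\right) \left(-5\right) \left(96 + 9\right) = 25 \cdot 105 = 2625$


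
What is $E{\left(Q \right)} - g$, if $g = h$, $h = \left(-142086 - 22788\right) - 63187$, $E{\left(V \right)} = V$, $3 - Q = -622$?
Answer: $228686$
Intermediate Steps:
$Q = 625$ ($Q = 3 - -622 = 3 + 622 = 625$)
$h = -228061$ ($h = -164874 - 63187 = -228061$)
$g = -228061$
$E{\left(Q \right)} - g = 625 - -228061 = 625 + 228061 = 228686$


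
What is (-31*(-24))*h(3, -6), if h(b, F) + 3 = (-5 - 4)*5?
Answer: -35712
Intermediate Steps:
h(b, F) = -48 (h(b, F) = -3 + (-5 - 4)*5 = -3 - 9*5 = -3 - 45 = -48)
(-31*(-24))*h(3, -6) = -31*(-24)*(-48) = 744*(-48) = -35712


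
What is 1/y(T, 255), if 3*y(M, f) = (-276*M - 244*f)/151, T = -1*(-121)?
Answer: -151/31872 ≈ -0.0047377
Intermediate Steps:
T = 121
y(M, f) = -244*f/453 - 92*M/151 (y(M, f) = ((-276*M - 244*f)/151)/3 = ((-276*M - 244*f)*(1/151))/3 = (-276*M/151 - 244*f/151)/3 = -244*f/453 - 92*M/151)
1/y(T, 255) = 1/(-244/453*255 - 92/151*121) = 1/(-20740/151 - 11132/151) = 1/(-31872/151) = -151/31872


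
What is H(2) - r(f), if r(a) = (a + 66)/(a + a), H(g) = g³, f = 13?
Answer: 129/26 ≈ 4.9615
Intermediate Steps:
r(a) = (66 + a)/(2*a) (r(a) = (66 + a)/((2*a)) = (66 + a)*(1/(2*a)) = (66 + a)/(2*a))
H(2) - r(f) = 2³ - (66 + 13)/(2*13) = 8 - 79/(2*13) = 8 - 1*79/26 = 8 - 79/26 = 129/26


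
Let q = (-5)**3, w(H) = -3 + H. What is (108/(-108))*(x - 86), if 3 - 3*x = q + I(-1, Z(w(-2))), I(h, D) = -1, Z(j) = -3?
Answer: 43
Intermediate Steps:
q = -125
x = 43 (x = 1 - (-125 - 1)/3 = 1 - 1/3*(-126) = 1 + 42 = 43)
(108/(-108))*(x - 86) = (108/(-108))*(43 - 86) = (108*(-1/108))*(-43) = -1*(-43) = 43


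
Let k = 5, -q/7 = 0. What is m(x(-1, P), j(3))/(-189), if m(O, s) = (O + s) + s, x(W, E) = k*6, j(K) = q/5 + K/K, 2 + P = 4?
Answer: -32/189 ≈ -0.16931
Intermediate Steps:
q = 0 (q = -7*0 = 0)
P = 2 (P = -2 + 4 = 2)
j(K) = 1 (j(K) = 0/5 + K/K = 0*(⅕) + 1 = 0 + 1 = 1)
x(W, E) = 30 (x(W, E) = 5*6 = 30)
m(O, s) = O + 2*s
m(x(-1, P), j(3))/(-189) = (30 + 2*1)/(-189) = (30 + 2)*(-1/189) = 32*(-1/189) = -32/189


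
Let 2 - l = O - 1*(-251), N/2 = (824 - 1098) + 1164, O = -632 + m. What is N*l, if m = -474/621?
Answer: 141401420/207 ≈ 6.8310e+5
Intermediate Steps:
m = -158/207 (m = -474*1/621 = -158/207 ≈ -0.76328)
O = -130982/207 (O = -632 - 158/207 = -130982/207 ≈ -632.76)
N = 1780 (N = 2*((824 - 1098) + 1164) = 2*(-274 + 1164) = 2*890 = 1780)
l = 79439/207 (l = 2 - (-130982/207 - 1*(-251)) = 2 - (-130982/207 + 251) = 2 - 1*(-79025/207) = 2 + 79025/207 = 79439/207 ≈ 383.76)
N*l = 1780*(79439/207) = 141401420/207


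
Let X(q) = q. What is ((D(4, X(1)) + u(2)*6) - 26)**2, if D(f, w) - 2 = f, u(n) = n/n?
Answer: 196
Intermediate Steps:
u(n) = 1
D(f, w) = 2 + f
((D(4, X(1)) + u(2)*6) - 26)**2 = (((2 + 4) + 1*6) - 26)**2 = ((6 + 6) - 26)**2 = (12 - 26)**2 = (-14)**2 = 196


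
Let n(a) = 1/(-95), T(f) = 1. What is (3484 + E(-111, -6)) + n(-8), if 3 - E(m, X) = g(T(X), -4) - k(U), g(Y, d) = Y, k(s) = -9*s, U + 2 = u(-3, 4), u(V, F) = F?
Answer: 329459/95 ≈ 3468.0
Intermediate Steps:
U = 2 (U = -2 + 4 = 2)
n(a) = -1/95
E(m, X) = -16 (E(m, X) = 3 - (1 - (-9)*2) = 3 - (1 - 1*(-18)) = 3 - (1 + 18) = 3 - 1*19 = 3 - 19 = -16)
(3484 + E(-111, -6)) + n(-8) = (3484 - 16) - 1/95 = 3468 - 1/95 = 329459/95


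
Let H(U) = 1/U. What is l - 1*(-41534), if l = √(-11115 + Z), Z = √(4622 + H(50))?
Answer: 41534 + √(-1111500 + 10*√462202)/10 ≈ 41534.0 + 105.1*I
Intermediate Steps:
Z = √462202/10 (Z = √(4622 + 1/50) = √(231101/50) = √462202/10 ≈ 67.985)
l = √(-11115 + √462202/10) ≈ 105.1*I
l - 1*(-41534) = √(-1111500 + 10*√462202)/10 - 1*(-41534) = √(-1111500 + 10*√462202)/10 + 41534 = 41534 + √(-1111500 + 10*√462202)/10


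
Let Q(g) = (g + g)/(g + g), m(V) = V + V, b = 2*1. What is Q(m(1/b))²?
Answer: 1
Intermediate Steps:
b = 2
m(V) = 2*V
Q(g) = 1 (Q(g) = (2*g)/((2*g)) = (2*g)*(1/(2*g)) = 1)
Q(m(1/b))² = 1² = 1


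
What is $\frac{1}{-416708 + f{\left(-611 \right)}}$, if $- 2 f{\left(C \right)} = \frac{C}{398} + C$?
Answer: $- \frac{796}{331455779} \approx -2.4015 \cdot 10^{-6}$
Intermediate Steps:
$f{\left(C \right)} = - \frac{399 C}{796}$ ($f{\left(C \right)} = - \frac{\frac{C}{398} + C}{2} = - \frac{\frac{399}{398} C}{2} = - \frac{399 C}{796}$)
$\frac{1}{-416708 + f{\left(-611 \right)}} = \frac{1}{-416708 - - \frac{243789}{796}} = \frac{1}{-416708 + \frac{243789}{796}} = \frac{1}{- \frac{331455779}{796}} = - \frac{796}{331455779}$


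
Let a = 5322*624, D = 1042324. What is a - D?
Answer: 2278604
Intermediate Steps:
a = 3320928
a - D = 3320928 - 1*1042324 = 3320928 - 1042324 = 2278604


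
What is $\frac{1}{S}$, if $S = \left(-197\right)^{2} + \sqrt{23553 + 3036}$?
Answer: $\frac{38809}{1506111892} - \frac{\sqrt{26589}}{1506111892} \approx 2.5659 \cdot 10^{-5}$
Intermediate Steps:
$S = 38809 + \sqrt{26589} \approx 38972.0$
$\frac{1}{S} = \frac{1}{38809 + \sqrt{26589}}$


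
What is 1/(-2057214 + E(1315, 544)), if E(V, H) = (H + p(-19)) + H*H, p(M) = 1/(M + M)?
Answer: -38/66907893 ≈ -5.6794e-7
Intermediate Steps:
p(M) = 1/(2*M)
E(V, H) = -1/38 + H + H**2 (E(V, H) = (H + (1/2)/(-19)) + H*H = (H + (1/2)*(-1/19)) + H**2 = (H - 1/38) + H**2 = (-1/38 + H) + H**2 = -1/38 + H + H**2)
1/(-2057214 + E(1315, 544)) = 1/(-2057214 + (-1/38 + 544 + 544**2)) = 1/(-2057214 + (-1/38 + 544 + 295936)) = 1/(-2057214 + 11266239/38) = 1/(-66907893/38) = -38/66907893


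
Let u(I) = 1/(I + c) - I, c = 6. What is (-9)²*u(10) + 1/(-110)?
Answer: -708353/880 ≈ -804.95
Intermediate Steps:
u(I) = 1/(6 + I) - I (u(I) = 1/(I + 6) - I = 1/(6 + I) - I)
(-9)²*u(10) + 1/(-110) = (-9)²*((1 - 1*10² - 6*10)/(6 + 10)) + 1/(-110) = 81*((1 - 1*100 - 60)/16) - 1/110 = 81*((1 - 100 - 60)/16) - 1/110 = 81*((1/16)*(-159)) - 1/110 = 81*(-159/16) - 1/110 = -12879/16 - 1/110 = -708353/880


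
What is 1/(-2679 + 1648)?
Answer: -1/1031 ≈ -0.00096993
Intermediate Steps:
1/(-2679 + 1648) = 1/(-1031) = -1/1031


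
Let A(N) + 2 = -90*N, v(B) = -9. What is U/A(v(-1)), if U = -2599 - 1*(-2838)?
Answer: 239/808 ≈ 0.29579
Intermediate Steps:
U = 239 (U = -2599 + 2838 = 239)
A(N) = -2 - 90*N
U/A(v(-1)) = 239/(-2 - 90*(-9)) = 239/(-2 + 810) = 239/808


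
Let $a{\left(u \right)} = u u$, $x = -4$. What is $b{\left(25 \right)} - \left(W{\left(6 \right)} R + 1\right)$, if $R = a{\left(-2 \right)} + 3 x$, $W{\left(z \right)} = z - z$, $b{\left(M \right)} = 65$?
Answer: $64$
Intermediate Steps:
$W{\left(z \right)} = 0$
$a{\left(u \right)} = u^{2}$
$R = -8$ ($R = \left(-2\right)^{2} + 3 \left(-4\right) = 4 - 12 = -8$)
$b{\left(25 \right)} - \left(W{\left(6 \right)} R + 1\right) = 65 - \left(0 \left(-8\right) + 1\right) = 65 - \left(0 + 1\right) = 65 - 1 = 64$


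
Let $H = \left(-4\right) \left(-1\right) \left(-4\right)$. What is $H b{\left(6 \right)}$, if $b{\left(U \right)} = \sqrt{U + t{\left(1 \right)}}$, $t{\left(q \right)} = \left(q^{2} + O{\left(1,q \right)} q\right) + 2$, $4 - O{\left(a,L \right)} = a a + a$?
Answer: $- 16 \sqrt{11} \approx -53.066$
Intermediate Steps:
$H = -16$ ($H = 4 \left(-4\right) = -16$)
$O{\left(a,L \right)} = 4 - a - a^{2}$ ($O{\left(a,L \right)} = 4 - \left(a a + a\right) = 4 - \left(a^{2} + a\right) = 4 - \left(a + a^{2}\right) = 4 - a - a^{2}$)
$t{\left(q \right)} = 2 + q^{2} + 2 q$ ($t{\left(q \right)} = \left(q^{2} + \left(4 - 1 - 1^{2}\right) q\right) + 2 = \left(q^{2} + \left(4 - 1 - 1\right) q\right) + 2 = \left(q^{2} + 2 q\right) + 2 = 2 + q^{2} + 2 q$)
$b{\left(U \right)} = \sqrt{5 + U}$ ($b{\left(U \right)} = \sqrt{U + \left(2 + 1^{2} + 2 \cdot 1\right)} = \sqrt{U + \left(2 + 1 + 2\right)} = \sqrt{U + 5} = \sqrt{5 + U}$)
$H b{\left(6 \right)} = - 16 \sqrt{5 + 6} = - 16 \sqrt{11}$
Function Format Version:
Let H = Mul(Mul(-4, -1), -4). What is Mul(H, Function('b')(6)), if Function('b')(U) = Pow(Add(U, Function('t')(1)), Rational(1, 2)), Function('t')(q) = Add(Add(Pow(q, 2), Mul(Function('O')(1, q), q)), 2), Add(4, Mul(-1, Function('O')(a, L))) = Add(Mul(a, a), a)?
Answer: Mul(-16, Pow(11, Rational(1, 2))) ≈ -53.066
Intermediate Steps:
H = -16 (H = Mul(4, -4) = -16)
Function('O')(a, L) = Add(4, Mul(-1, a), Mul(-1, Pow(a, 2))) (Function('O')(a, L) = Add(4, Mul(-1, Add(Mul(a, a), a))) = Add(4, Mul(-1, Add(Pow(a, 2), a))) = Add(4, Mul(-1, Add(a, Pow(a, 2)))) = Add(4, Add(Mul(-1, a), Mul(-1, Pow(a, 2)))) = Add(4, Mul(-1, a), Mul(-1, Pow(a, 2))))
Function('t')(q) = Add(2, Pow(q, 2), Mul(2, q)) (Function('t')(q) = Add(Add(Pow(q, 2), Mul(Add(4, Mul(-1, 1), Mul(-1, Pow(1, 2))), q)), 2) = Add(Add(Pow(q, 2), Mul(Add(4, -1, Mul(-1, 1)), q)), 2) = Add(Add(Pow(q, 2), Mul(Add(4, -1, -1), q)), 2) = Add(Add(Pow(q, 2), Mul(2, q)), 2) = Add(2, Pow(q, 2), Mul(2, q)))
Function('b')(U) = Pow(Add(5, U), Rational(1, 2)) (Function('b')(U) = Pow(Add(U, Add(2, Pow(1, 2), Mul(2, 1))), Rational(1, 2)) = Pow(Add(U, Add(2, 1, 2)), Rational(1, 2)) = Pow(Add(U, 5), Rational(1, 2)) = Pow(Add(5, U), Rational(1, 2)))
Mul(H, Function('b')(6)) = Mul(-16, Pow(Add(5, 6), Rational(1, 2))) = Mul(-16, Pow(11, Rational(1, 2)))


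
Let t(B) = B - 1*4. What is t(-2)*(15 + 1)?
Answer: -96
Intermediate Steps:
t(B) = -4 + B (t(B) = B - 4 = -4 + B)
t(-2)*(15 + 1) = (-4 - 2)*(15 + 1) = -6*16 = -96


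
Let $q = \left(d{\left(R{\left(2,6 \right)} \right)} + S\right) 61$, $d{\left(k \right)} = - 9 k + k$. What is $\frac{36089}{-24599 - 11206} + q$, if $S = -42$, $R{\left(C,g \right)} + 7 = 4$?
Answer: $- \frac{39349979}{35805} \approx -1099.0$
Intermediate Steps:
$R{\left(C,g \right)} = -3$ ($R{\left(C,g \right)} = -7 + 4 = -3$)
$d{\left(k \right)} = - 8 k$
$q = -1098$ ($q = \left(\left(-8\right) \left(-3\right) - 42\right) 61 = \left(24 - 42\right) 61 = \left(-18\right) 61 = -1098$)
$\frac{36089}{-24599 - 11206} + q = \frac{36089}{-24599 - 11206} - 1098 = \frac{36089}{-35805} - 1098 = 36089 \left(- \frac{1}{35805}\right) - 1098 = - \frac{36089}{35805} - 1098 = - \frac{39349979}{35805}$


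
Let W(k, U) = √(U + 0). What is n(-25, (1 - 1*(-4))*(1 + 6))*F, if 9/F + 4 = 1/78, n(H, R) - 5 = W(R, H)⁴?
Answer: -442260/311 ≈ -1422.1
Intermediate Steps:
W(k, U) = √U
n(H, R) = 5 + H² (n(H, R) = 5 + (√H)⁴ = 5 + H²)
F = -702/311 (F = 9/(-4 + 1/78) = 9/(-311/78) = 9*(-78/311) = -702/311 ≈ -2.2572)
n(-25, (1 - 1*(-4))*(1 + 6))*F = (5 + (-25)²)*(-702/311) = (5 + 625)*(-702/311) = 630*(-702/311) = -442260/311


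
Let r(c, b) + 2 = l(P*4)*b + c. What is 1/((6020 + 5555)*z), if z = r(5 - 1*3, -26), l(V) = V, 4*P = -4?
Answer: 1/1203800 ≈ 8.3070e-7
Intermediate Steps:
P = -1 (P = (¼)*(-4) = -1)
r(c, b) = -2 + c - 4*b (r(c, b) = -2 + ((-1*4)*b + c) = -2 + (-4*b + c) = -2 + (c - 4*b) = -2 + c - 4*b)
z = 104 (z = -2 + (5 - 1*3) - 4*(-26) = -2 + (5 - 3) + 104 = -2 + 2 + 104 = 104)
1/((6020 + 5555)*z) = 1/((6020 + 5555)*104) = (1/104)/11575 = (1/11575)*(1/104) = 1/1203800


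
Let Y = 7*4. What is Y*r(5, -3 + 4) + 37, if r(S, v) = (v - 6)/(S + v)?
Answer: 41/3 ≈ 13.667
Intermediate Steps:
r(S, v) = (-6 + v)/(S + v)
Y = 28
Y*r(5, -3 + 4) + 37 = 28*((-6 + (-3 + 4))/(5 + (-3 + 4))) + 37 = 28*((-6 + 1)/(5 + 1)) + 37 = 28*(-5/6) + 37 = 28*((⅙)*(-5)) + 37 = 28*(-⅚) + 37 = -70/3 + 37 = 41/3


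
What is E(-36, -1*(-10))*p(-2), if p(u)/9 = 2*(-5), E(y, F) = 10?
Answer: -900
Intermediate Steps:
p(u) = -90 (p(u) = 9*(2*(-5)) = 9*(-10) = -90)
E(-36, -1*(-10))*p(-2) = 10*(-90) = -900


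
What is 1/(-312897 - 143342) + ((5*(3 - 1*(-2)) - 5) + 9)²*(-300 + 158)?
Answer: -54484973859/456239 ≈ -1.1942e+5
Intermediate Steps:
1/(-312897 - 143342) + ((5*(3 - 1*(-2)) - 5) + 9)²*(-300 + 158) = 1/(-456239) + ((5*(3 + 2) - 5) + 9)²*(-142) = -1/456239 + ((5*5 - 5) + 9)²*(-142) = -1/456239 + ((25 - 5) + 9)²*(-142) = -1/456239 + (20 + 9)²*(-142) = -1/456239 + 29²*(-142) = -1/456239 + 841*(-142) = -1/456239 - 119422 = -54484973859/456239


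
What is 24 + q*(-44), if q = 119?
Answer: -5212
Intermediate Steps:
24 + q*(-44) = 24 + 119*(-44) = 24 - 5236 = -5212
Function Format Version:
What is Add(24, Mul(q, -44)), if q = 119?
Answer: -5212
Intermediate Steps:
Add(24, Mul(q, -44)) = Add(24, Mul(119, -44)) = Add(24, -5236) = -5212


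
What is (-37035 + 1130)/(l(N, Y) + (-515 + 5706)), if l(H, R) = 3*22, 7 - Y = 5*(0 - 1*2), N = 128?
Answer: -35905/5257 ≈ -6.8299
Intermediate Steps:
Y = 17 (Y = 7 - 5*(0 - 1*2) = 7 - 5*(0 - 2) = 7 - 5*(-2) = 7 - 1*(-10) = 7 + 10 = 17)
l(H, R) = 66
(-37035 + 1130)/(l(N, Y) + (-515 + 5706)) = (-37035 + 1130)/(66 + (-515 + 5706)) = -35905/(66 + 5191) = -35905/5257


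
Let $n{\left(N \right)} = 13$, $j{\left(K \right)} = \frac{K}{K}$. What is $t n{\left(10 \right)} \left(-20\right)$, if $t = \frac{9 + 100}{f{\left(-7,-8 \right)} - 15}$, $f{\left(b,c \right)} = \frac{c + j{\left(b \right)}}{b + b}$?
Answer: $\frac{56680}{29} \approx 1954.5$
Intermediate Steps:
$j{\left(K \right)} = 1$
$f{\left(b,c \right)} = \frac{1 + c}{2 b}$ ($f{\left(b,c \right)} = \frac{c + 1}{b + b} = \frac{1 + c}{2 b}$)
$t = - \frac{218}{29}$ ($t = \frac{9 + 100}{\frac{1 - 8}{2 \left(-7\right)} - 15} = \frac{109}{\frac{1}{2} \left(- \frac{1}{7}\right) \left(-7\right) - 15} = \frac{109}{\frac{1}{2} - 15} = \frac{109}{- \frac{29}{2}} = 109 \left(- \frac{2}{29}\right) = - \frac{218}{29} \approx -7.5172$)
$t n{\left(10 \right)} \left(-20\right) = \left(- \frac{218}{29}\right) 13 \left(-20\right) = \left(- \frac{2834}{29}\right) \left(-20\right) = \frac{56680}{29}$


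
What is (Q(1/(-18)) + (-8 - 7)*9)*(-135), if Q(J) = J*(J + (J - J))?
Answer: 218695/12 ≈ 18225.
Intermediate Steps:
Q(J) = J² (Q(J) = J*(J + 0) = J*J = J²)
(Q(1/(-18)) + (-8 - 7)*9)*(-135) = ((1/(-18))² + (-8 - 7)*9)*(-135) = ((-1/18)² - 15*9)*(-135) = (1/324 - 135)*(-135) = -43739/324*(-135) = 218695/12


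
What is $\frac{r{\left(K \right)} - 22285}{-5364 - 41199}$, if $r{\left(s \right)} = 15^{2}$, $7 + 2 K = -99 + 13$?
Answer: $\frac{22060}{46563} \approx 0.47377$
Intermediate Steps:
$K = - \frac{93}{2}$ ($K = - \frac{7}{2} + \frac{-99 + 13}{2} = - \frac{7}{2} + \frac{1}{2} \left(-86\right) = - \frac{7}{2} - 43 = - \frac{93}{2} \approx -46.5$)
$r{\left(s \right)} = 225$
$\frac{r{\left(K \right)} - 22285}{-5364 - 41199} = \frac{225 - 22285}{-5364 - 41199} = - \frac{22060}{-46563} = \left(-22060\right) \left(- \frac{1}{46563}\right) = \frac{22060}{46563}$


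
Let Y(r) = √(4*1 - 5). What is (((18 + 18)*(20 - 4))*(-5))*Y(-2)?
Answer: -2880*I ≈ -2880.0*I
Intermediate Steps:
Y(r) = I (Y(r) = √(4 - 5) = √(-1) = I)
(((18 + 18)*(20 - 4))*(-5))*Y(-2) = (((18 + 18)*(20 - 4))*(-5))*I = ((36*16)*(-5))*I = (576*(-5))*I = -2880*I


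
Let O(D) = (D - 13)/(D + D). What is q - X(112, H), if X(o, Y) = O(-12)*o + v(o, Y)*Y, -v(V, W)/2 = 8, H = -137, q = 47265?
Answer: 134869/3 ≈ 44956.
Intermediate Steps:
O(D) = (-13 + D)/(2*D) (O(D) = (-13 + D)/((2*D)) = (-13 + D)*(1/(2*D)) = (-13 + D)/(2*D))
v(V, W) = -16 (v(V, W) = -2*8 = -16)
X(o, Y) = -16*Y + 25*o/24 (X(o, Y) = ((½)*(-13 - 12)/(-12))*o - 16*Y = ((½)*(-1/12)*(-25))*o - 16*Y = 25*o/24 - 16*Y = -16*Y + 25*o/24)
q - X(112, H) = 47265 - (-16*(-137) + (25/24)*112) = 47265 - (2192 + 350/3) = 47265 - 1*6926/3 = 47265 - 6926/3 = 134869/3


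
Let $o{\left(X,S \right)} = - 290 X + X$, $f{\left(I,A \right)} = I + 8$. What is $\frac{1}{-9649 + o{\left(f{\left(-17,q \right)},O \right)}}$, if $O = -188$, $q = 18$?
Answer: $- \frac{1}{7048} \approx -0.00014188$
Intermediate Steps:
$f{\left(I,A \right)} = 8 + I$
$o{\left(X,S \right)} = - 289 X$
$\frac{1}{-9649 + o{\left(f{\left(-17,q \right)},O \right)}} = \frac{1}{-9649 - 289 \left(8 - 17\right)} = \frac{1}{-9649 - -2601} = \frac{1}{-9649 + 2601} = \frac{1}{-7048} = - \frac{1}{7048}$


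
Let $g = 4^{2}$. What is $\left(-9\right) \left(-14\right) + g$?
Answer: $142$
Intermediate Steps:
$g = 16$
$\left(-9\right) \left(-14\right) + g = \left(-9\right) \left(-14\right) + 16 = 126 + 16 = 142$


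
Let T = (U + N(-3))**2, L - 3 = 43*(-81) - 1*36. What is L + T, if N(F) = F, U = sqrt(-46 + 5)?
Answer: -3516 + (3 - I*sqrt(41))**2 ≈ -3548.0 - 38.419*I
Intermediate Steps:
U = I*sqrt(41) (U = sqrt(-41) = I*sqrt(41) ≈ 6.4031*I)
L = -3516 (L = 3 + (43*(-81) - 1*36) = 3 + (-3483 - 36) = 3 - 3519 = -3516)
T = (-3 + I*sqrt(41))**2 (T = (I*sqrt(41) - 3)**2 = (-3 + I*sqrt(41))**2 ≈ -32.0 - 38.419*I)
L + T = -3516 + (3 - I*sqrt(41))**2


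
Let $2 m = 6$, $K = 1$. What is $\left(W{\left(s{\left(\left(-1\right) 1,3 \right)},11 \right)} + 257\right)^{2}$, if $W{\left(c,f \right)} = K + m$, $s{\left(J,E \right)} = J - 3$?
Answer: $68121$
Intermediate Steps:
$m = 3$ ($m = \frac{1}{2} \cdot 6 = 3$)
$s{\left(J,E \right)} = -3 + J$
$W{\left(c,f \right)} = 4$ ($W{\left(c,f \right)} = 1 + 3 = 4$)
$\left(W{\left(s{\left(\left(-1\right) 1,3 \right)},11 \right)} + 257\right)^{2} = \left(4 + 257\right)^{2} = 261^{2} = 68121$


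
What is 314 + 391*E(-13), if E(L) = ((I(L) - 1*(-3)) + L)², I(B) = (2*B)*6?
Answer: 10774710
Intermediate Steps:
I(B) = 12*B
E(L) = (3 + 13*L)² (E(L) = ((12*L - 1*(-3)) + L)² = ((12*L + 3) + L)² = ((3 + 12*L) + L)² = (3 + 13*L)²)
314 + 391*E(-13) = 314 + 391*(3 + 13*(-13))² = 314 + 391*(3 - 169)² = 314 + 391*(-166)² = 314 + 391*27556 = 314 + 10774396 = 10774710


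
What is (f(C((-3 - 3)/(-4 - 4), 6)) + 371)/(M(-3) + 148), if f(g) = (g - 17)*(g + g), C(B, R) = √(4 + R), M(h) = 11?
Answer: 391/159 - 34*√10/159 ≈ 1.7829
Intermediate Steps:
f(g) = 2*g*(-17 + g) (f(g) = (-17 + g)*(2*g) = 2*g*(-17 + g))
(f(C((-3 - 3)/(-4 - 4), 6)) + 371)/(M(-3) + 148) = (2*√(4 + 6)*(-17 + √(4 + 6)) + 371)/(11 + 148) = (2*√10*(-17 + √10) + 371)/159 = (371 + 2*√10*(-17 + √10))*(1/159) = 7/3 + 2*√10*(-17 + √10)/159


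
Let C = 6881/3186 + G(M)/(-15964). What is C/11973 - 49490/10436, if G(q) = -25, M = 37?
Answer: -3767050201419607/794391441397164 ≈ -4.7421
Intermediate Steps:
C = 54963967/25430652 (C = 6881/3186 - 25/(-15964) = 6881*(1/3186) - 25*(-1/15964) = 6881/3186 + 25/15964 = 54963967/25430652 ≈ 2.1613)
C/11973 - 49490/10436 = (54963967/25430652)/11973 - 49490/10436 = (54963967/25430652)*(1/11973) - 49490*1/10436 = 54963967/304481196396 - 24745/5218 = -3767050201419607/794391441397164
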